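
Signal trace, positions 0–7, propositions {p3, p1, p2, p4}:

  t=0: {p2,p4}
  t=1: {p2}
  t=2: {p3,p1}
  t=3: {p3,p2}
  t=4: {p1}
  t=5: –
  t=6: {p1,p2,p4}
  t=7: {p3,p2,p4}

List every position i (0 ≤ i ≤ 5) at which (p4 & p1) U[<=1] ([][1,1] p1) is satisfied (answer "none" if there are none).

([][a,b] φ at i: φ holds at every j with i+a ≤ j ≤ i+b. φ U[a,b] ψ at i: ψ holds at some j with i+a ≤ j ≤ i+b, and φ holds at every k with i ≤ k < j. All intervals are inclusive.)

Evaluate at each i in [0,5]:
  i=0: ✗ (lhs fails at k=0 before rhs at j=1)
  i=1: ✓ (rhs at j=1)
  i=2: ✗ (lhs fails at k=2 before rhs at j=3)
  i=3: ✓ (rhs at j=3)
  i=4: ✗ (lhs fails at k=4 before rhs at j=5)
  i=5: ✓ (rhs at j=5)

1, 3, 5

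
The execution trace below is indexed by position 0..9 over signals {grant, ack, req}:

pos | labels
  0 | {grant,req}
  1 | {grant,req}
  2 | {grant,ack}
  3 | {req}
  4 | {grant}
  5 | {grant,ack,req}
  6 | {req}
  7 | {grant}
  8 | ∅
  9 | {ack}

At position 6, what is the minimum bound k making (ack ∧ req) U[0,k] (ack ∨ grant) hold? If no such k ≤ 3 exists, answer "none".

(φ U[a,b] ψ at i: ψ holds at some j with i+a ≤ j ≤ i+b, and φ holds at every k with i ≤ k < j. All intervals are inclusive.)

Need earliest j ≥ 6 with (ack ∨ grant), and (ack ∧ req) at every k in [6,j-1].
  j=6: rhs fails.
  j=7: rhs holds but lhs fails at k=6.
  j=8: rhs fails.
  j=9: rhs holds but lhs fails at k=6.
No witness within the range → none.

none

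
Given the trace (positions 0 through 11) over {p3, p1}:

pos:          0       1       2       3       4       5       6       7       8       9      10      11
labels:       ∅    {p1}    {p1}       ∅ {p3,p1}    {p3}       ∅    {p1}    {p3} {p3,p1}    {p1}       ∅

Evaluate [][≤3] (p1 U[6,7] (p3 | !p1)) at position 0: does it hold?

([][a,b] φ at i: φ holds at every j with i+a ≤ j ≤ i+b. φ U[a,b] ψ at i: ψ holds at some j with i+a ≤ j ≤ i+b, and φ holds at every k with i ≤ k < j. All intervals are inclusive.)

Check (p1 U[6,7] (p3 | !p1)) at every j in [0,3]:
  j=0: fails
  j=1: fails
  j=2: fails
  j=3: fails
Fails at j=0 → formula fails.

No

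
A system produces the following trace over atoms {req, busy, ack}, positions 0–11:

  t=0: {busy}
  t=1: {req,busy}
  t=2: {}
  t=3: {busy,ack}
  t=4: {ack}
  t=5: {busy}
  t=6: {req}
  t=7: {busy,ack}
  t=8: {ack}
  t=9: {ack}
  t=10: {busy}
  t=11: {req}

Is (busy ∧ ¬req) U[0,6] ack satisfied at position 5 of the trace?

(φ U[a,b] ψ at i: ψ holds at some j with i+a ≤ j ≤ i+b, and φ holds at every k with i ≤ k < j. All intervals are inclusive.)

Does not hold

Need some j in [5,11] with ack, and (busy ∧ ¬req) at every k in [5,j-1].
  j=5: ack false.
  j=6: ack false.
  j=7: ack holds, but (busy ∧ ¬req) fails at k=6 → not this j.
  j=8: ack holds, but (busy ∧ ¬req) fails at k=6 → not this j.
  j=9: ack holds, but (busy ∧ ¬req) fails at k=6 → not this j.
  j=10: ack false.
  j=11: ack false.
No j in the window works → until fails.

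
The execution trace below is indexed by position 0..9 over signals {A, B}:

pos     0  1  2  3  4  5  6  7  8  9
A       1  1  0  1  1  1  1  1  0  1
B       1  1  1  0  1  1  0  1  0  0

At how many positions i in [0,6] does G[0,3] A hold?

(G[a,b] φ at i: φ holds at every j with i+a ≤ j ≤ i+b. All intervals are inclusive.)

2

Evaluate at each i in [0,6]:
  i=0: ✗ (fails at j=2)
  i=1: ✗ (fails at j=2)
  i=2: ✗ (fails at j=2)
  i=3: ✓ (all of [3,6])
  i=4: ✓ (all of [4,7])
  i=5: ✗ (fails at j=8)
  i=6: ✗ (fails at j=8)
Positions where it holds: {3, 4} → 2.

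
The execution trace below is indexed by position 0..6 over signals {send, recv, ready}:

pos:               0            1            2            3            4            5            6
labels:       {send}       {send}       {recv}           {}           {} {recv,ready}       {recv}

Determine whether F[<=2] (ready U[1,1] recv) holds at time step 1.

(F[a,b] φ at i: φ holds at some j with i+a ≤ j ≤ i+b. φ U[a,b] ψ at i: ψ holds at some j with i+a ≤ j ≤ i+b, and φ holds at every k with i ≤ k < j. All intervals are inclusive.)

No

Check (ready U[1,1] recv) at each j in [1,3]:
  j=1: fails
  j=2: fails
  j=3: fails
No position in the window satisfies it → formula fails.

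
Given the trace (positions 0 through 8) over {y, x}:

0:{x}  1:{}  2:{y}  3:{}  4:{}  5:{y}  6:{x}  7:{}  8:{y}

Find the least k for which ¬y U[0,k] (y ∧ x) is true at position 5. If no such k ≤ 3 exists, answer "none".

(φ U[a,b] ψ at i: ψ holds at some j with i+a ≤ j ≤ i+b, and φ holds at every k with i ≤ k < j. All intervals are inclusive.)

Need earliest j ≥ 5 with (y ∧ x), and ¬y at every k in [5,j-1].
  j=5: rhs fails.
  j=6: rhs fails.
  j=7: rhs fails.
  j=8: rhs fails.
No witness within the range → none.

none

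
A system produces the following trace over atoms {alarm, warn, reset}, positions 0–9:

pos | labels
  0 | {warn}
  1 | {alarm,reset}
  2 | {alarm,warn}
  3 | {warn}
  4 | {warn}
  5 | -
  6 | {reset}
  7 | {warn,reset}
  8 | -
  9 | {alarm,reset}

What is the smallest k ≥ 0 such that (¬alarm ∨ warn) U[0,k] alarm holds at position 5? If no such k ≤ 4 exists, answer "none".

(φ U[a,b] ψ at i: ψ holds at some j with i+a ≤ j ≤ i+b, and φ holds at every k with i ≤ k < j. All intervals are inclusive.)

4

Need earliest j ≥ 5 with alarm, and (¬alarm ∨ warn) at every k in [5,j-1].
  j=5: rhs fails.
  j=6: rhs fails.
  j=7: rhs fails.
  j=8: rhs fails.
  j=9: rhs holds; lhs holds on [5,8]. k = 4.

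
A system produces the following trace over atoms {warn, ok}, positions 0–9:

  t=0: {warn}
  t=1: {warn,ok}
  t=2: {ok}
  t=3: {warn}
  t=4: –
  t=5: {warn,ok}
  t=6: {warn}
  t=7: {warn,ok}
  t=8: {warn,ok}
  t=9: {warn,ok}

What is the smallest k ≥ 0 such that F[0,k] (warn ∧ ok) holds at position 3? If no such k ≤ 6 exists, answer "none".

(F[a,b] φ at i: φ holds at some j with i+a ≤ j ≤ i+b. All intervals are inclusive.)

Scan j = 3,4,… for (warn ∧ ok):
  j=3: fails
  j=4: fails
  j=5: holds
First hit at j=5, so smallest k = 5-3 = 2.

2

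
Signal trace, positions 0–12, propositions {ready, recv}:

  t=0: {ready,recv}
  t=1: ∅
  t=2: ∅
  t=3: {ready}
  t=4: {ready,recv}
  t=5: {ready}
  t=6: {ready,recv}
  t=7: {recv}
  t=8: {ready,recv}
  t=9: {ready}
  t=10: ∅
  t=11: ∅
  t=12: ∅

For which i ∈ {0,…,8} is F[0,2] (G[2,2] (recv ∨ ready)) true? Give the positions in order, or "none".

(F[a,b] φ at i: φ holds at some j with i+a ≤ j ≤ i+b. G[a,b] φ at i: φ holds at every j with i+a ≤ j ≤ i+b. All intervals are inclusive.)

Evaluate at each i in [0,8]:
  i=0: ✓ (witness j=1)
  i=1: ✓ (witness j=1)
  i=2: ✓ (witness j=2)
  i=3: ✓ (witness j=3)
  i=4: ✓ (witness j=4)
  i=5: ✓ (witness j=5)
  i=6: ✓ (witness j=6)
  i=7: ✓ (witness j=7)
  i=8: ✗ (none in [8,10])

0, 1, 2, 3, 4, 5, 6, 7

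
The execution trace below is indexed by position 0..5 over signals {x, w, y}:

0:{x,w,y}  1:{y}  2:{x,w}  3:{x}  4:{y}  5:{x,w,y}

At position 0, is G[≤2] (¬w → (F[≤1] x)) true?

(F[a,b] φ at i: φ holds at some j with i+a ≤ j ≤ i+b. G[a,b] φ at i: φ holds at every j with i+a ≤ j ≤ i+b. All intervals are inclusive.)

Holds

Check (¬w → (F[≤1] x)) at every j in [0,2]:
  j=0: antecedent false → ✓
  j=1: antecedent true; consequent holds (witness at 2) → ✓
  j=2: antecedent false → ✓
All positions satisfy it → formula holds.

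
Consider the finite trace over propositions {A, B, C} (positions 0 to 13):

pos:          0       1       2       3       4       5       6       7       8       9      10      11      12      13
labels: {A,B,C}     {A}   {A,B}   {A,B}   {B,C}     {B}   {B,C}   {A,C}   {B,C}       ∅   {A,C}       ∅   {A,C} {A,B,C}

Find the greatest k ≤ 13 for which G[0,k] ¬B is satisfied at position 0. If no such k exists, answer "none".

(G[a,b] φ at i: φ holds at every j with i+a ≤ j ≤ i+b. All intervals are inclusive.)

none

¬B must hold from j=0 onward; find where it first fails.
  j=0: fails → no k works.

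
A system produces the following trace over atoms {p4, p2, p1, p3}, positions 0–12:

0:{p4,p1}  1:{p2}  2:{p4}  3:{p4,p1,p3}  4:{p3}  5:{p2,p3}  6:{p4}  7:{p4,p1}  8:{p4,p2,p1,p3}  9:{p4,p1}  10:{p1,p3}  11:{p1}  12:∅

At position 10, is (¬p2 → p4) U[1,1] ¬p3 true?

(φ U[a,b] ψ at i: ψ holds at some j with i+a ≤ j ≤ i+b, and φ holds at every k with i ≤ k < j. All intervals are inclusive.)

Need some j in [11,11] with ¬p3, and (¬p2 → p4) at every k in [10,j-1].
  j=11: ¬p3 holds, but (¬p2 → p4) fails at k=10 → not this j.
No j in the window works → until fails.

No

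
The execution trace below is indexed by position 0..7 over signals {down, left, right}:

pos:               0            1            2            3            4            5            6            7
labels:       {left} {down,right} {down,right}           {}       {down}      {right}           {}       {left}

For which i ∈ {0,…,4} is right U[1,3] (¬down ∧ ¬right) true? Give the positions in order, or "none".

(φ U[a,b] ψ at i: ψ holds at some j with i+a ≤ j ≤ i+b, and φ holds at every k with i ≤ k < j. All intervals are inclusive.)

1, 2

Evaluate at each i in [0,4]:
  i=0: ✗ (lhs fails at k=0 before rhs at j=3)
  i=1: ✓ (rhs at j=3; lhs holds on [1,2])
  i=2: ✓ (rhs at j=3; lhs holds on [2,2])
  i=3: ✗ (lhs fails at k=3 before rhs at j=6)
  i=4: ✗ (lhs fails at k=4 before rhs at j=6)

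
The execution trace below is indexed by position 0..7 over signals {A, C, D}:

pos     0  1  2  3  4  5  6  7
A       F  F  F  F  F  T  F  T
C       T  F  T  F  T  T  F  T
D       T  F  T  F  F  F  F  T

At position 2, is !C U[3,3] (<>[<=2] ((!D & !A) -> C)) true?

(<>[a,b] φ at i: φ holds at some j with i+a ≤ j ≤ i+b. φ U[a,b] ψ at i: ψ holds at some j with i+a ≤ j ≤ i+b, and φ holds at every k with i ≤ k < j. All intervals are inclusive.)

Need some j in [5,5] with <>[<=2] ((!D & !A) -> C), and !C at every k in [2,j-1].
  j=5: <>[<=2] ((!D & !A) -> C) holds, but !C fails at k=2 → not this j.
No j in the window works → until fails.

No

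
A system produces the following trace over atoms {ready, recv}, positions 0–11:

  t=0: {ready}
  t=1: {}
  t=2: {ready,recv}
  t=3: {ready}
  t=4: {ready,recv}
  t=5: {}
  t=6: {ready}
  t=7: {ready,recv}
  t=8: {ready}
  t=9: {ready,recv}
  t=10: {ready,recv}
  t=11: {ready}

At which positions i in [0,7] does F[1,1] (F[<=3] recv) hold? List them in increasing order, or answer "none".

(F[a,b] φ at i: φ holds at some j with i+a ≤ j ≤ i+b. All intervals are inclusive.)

Evaluate at each i in [0,7]:
  i=0: ✓ (witness j=1)
  i=1: ✓ (witness j=2)
  i=2: ✓ (witness j=3)
  i=3: ✓ (witness j=4)
  i=4: ✓ (witness j=5)
  i=5: ✓ (witness j=6)
  i=6: ✓ (witness j=7)
  i=7: ✓ (witness j=8)

0, 1, 2, 3, 4, 5, 6, 7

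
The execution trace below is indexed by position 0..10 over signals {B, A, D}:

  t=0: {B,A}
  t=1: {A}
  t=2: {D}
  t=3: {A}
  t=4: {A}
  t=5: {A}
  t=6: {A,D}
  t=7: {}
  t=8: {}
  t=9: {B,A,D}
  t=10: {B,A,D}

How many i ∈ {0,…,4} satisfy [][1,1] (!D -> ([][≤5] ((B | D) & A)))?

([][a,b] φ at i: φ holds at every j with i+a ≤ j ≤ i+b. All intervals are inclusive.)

Evaluate at each i in [0,4]:
  i=0: ✗ (fails at j=1)
  i=1: ✓ (all of [2,2])
  i=2: ✗ (fails at j=3)
  i=3: ✗ (fails at j=4)
  i=4: ✗ (fails at j=5)
Positions where it holds: {1} → 1.

1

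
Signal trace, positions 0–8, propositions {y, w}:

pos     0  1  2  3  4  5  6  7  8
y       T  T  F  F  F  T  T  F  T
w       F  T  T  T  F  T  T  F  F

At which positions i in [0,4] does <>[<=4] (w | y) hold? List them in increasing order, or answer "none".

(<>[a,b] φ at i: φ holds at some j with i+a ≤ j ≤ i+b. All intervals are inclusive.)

0, 1, 2, 3, 4

Evaluate at each i in [0,4]:
  i=0: ✓ (witness j=0)
  i=1: ✓ (witness j=1)
  i=2: ✓ (witness j=2)
  i=3: ✓ (witness j=3)
  i=4: ✓ (witness j=5)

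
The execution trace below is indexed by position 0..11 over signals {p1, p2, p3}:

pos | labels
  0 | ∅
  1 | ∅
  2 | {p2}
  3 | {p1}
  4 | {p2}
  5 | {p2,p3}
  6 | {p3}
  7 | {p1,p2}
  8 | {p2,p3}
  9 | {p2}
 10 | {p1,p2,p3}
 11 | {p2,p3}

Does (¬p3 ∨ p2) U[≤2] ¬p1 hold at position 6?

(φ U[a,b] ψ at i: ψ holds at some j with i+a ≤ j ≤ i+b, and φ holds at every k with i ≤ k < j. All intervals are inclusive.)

True

Need some j in [6,8] with ¬p1, and (¬p3 ∨ p2) at every k in [6,j-1].
  j=6: ¬p1 holds; no prefix to check → satisfied.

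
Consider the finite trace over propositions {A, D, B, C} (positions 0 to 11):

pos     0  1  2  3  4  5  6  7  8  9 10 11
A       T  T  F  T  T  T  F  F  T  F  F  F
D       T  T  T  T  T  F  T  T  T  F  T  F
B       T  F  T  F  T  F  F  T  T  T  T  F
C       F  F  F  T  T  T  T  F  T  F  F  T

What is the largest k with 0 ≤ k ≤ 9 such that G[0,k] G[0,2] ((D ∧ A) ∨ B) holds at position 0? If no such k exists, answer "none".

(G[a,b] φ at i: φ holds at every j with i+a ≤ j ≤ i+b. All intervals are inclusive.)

2

G[0,2] ((D ∧ A) ∨ B) must hold from j=0 onward; find where it first fails.
  j=0: holds
  j=1: holds
  j=2: holds
  j=3: fails
Holds on [0,2], so largest k = 2.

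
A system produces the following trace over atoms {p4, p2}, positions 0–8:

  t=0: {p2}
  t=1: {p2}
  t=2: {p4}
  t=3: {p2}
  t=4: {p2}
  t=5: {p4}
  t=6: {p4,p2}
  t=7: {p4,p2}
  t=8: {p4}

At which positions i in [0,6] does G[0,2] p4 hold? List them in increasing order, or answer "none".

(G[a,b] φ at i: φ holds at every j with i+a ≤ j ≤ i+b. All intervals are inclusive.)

Evaluate at each i in [0,6]:
  i=0: ✗ (fails at j=0)
  i=1: ✗ (fails at j=1)
  i=2: ✗ (fails at j=3)
  i=3: ✗ (fails at j=3)
  i=4: ✗ (fails at j=4)
  i=5: ✓ (all of [5,7])
  i=6: ✓ (all of [6,8])

5, 6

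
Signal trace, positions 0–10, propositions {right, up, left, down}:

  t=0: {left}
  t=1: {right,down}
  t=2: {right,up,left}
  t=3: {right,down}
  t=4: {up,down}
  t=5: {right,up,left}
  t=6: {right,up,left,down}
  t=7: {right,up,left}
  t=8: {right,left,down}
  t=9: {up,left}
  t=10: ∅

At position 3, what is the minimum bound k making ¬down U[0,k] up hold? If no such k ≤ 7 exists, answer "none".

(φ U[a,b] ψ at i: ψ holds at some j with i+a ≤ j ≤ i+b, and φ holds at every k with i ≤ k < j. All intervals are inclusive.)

none

Need earliest j ≥ 3 with up, and ¬down at every k in [3,j-1].
  j=3: rhs fails.
  j=4: rhs holds but lhs fails at k=3.
  j=5: rhs holds but lhs fails at k=3.
  j=6: rhs holds but lhs fails at k=3.
  j=7: rhs holds but lhs fails at k=3.
  j=8: rhs fails.
  j=9: rhs holds but lhs fails at k=3.
  j=10: rhs fails.
No witness within the range → none.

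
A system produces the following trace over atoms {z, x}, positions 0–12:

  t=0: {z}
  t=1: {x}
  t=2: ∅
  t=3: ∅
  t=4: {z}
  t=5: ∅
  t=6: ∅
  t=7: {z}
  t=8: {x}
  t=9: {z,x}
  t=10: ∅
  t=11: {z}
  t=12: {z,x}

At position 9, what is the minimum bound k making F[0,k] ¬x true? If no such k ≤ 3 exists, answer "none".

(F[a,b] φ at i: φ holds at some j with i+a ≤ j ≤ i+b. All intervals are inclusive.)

1

Scan j = 9,10,… for ¬x:
  j=9: fails
  j=10: holds
First hit at j=10, so smallest k = 10-9 = 1.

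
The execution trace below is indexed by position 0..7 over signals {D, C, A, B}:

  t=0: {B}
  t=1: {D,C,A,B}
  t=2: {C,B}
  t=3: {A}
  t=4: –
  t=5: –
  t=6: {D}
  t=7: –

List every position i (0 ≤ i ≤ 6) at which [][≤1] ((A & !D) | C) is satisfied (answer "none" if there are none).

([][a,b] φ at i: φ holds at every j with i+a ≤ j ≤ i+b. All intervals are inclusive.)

1, 2

Evaluate at each i in [0,6]:
  i=0: ✗ (fails at j=0)
  i=1: ✓ (all of [1,2])
  i=2: ✓ (all of [2,3])
  i=3: ✗ (fails at j=4)
  i=4: ✗ (fails at j=4)
  i=5: ✗ (fails at j=5)
  i=6: ✗ (fails at j=6)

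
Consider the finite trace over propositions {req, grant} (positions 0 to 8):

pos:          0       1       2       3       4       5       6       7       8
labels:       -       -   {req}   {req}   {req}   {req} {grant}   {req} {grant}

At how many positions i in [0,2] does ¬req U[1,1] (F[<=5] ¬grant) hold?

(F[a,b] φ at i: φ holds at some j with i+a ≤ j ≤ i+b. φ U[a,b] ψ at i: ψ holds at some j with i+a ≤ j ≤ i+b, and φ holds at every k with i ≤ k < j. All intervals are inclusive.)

Evaluate at each i in [0,2]:
  i=0: ✓ (rhs at j=1; lhs holds on [0,0])
  i=1: ✓ (rhs at j=2; lhs holds on [1,1])
  i=2: ✗ (lhs fails at k=2 before rhs at j=3)
Positions where it holds: {0, 1} → 2.

2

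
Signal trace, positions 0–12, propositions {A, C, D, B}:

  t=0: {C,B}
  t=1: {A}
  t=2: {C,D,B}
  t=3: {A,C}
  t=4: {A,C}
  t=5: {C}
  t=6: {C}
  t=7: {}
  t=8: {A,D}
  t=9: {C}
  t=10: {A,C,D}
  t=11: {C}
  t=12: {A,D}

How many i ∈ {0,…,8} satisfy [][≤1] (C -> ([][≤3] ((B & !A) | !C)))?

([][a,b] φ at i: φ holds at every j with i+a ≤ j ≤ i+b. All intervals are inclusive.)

1

Evaluate at each i in [0,8]:
  i=0: ✗ (fails at j=0)
  i=1: ✗ (fails at j=2)
  i=2: ✗ (fails at j=2)
  i=3: ✗ (fails at j=3)
  i=4: ✗ (fails at j=4)
  i=5: ✗ (fails at j=5)
  i=6: ✗ (fails at j=6)
  i=7: ✓ (all of [7,8])
  i=8: ✗ (fails at j=9)
Positions where it holds: {7} → 1.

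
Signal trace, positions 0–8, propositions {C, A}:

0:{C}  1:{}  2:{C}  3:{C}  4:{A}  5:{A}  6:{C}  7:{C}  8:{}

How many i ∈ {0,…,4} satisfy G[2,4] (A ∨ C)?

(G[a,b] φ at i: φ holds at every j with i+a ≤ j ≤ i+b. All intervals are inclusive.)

4

Evaluate at each i in [0,4]:
  i=0: ✓ (all of [2,4])
  i=1: ✓ (all of [3,5])
  i=2: ✓ (all of [4,6])
  i=3: ✓ (all of [5,7])
  i=4: ✗ (fails at j=8)
Positions where it holds: {0, 1, 2, 3} → 4.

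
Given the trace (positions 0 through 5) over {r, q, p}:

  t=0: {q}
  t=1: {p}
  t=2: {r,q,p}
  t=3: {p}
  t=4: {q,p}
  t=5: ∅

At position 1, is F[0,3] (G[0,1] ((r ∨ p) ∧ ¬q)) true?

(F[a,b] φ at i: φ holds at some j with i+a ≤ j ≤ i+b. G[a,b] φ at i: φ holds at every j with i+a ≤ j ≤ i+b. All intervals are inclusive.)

Does not hold

Check G[0,1] ((r ∨ p) ∧ ¬q) at each j in [1,4]:
  j=1: fails at 2
  j=2: fails at 2
  j=3: fails at 4
  j=4: fails at 4
No position in the window satisfies it → formula fails.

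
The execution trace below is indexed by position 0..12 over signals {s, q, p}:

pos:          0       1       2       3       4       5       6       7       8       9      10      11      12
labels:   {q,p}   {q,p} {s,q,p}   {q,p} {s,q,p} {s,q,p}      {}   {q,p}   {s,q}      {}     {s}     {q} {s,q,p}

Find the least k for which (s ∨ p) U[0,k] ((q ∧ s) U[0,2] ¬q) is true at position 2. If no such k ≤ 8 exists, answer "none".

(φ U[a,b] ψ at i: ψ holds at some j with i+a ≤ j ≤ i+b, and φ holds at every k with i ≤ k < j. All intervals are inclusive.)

2

Need earliest j ≥ 2 with ((q ∧ s) U[0,2] ¬q), and (s ∨ p) at every k in [2,j-1].
  j=2: rhs fails.
  j=3: rhs fails.
  j=4: rhs holds; lhs holds on [2,3]. k = 2.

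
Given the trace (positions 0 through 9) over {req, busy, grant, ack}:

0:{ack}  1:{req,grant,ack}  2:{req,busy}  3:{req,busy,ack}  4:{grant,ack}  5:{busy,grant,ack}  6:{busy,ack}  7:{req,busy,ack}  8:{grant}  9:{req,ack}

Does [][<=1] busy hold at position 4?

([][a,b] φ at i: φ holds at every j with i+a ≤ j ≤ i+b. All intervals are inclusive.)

Check busy at every j in [4,5]:
  j=4: false
  j=5: true
Fails at j=4 → formula fails.

Does not hold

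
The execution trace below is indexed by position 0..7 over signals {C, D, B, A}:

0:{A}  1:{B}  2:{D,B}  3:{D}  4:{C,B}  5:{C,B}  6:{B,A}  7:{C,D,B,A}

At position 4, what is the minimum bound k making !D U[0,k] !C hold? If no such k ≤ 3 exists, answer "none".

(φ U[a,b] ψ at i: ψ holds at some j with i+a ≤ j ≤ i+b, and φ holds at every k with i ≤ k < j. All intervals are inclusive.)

Need earliest j ≥ 4 with !C, and !D at every k in [4,j-1].
  j=4: rhs fails.
  j=5: rhs fails.
  j=6: rhs holds; lhs holds on [4,5]. k = 2.

2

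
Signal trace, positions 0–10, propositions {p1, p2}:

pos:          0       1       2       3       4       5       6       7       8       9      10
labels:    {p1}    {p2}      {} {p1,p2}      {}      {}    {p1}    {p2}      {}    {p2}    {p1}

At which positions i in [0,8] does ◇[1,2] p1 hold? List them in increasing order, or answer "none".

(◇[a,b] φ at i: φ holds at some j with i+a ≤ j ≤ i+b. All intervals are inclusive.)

1, 2, 4, 5, 8

Evaluate at each i in [0,8]:
  i=0: ✗ (none in [1,2])
  i=1: ✓ (witness j=3)
  i=2: ✓ (witness j=3)
  i=3: ✗ (none in [4,5])
  i=4: ✓ (witness j=6)
  i=5: ✓ (witness j=6)
  i=6: ✗ (none in [7,8])
  i=7: ✗ (none in [8,9])
  i=8: ✓ (witness j=10)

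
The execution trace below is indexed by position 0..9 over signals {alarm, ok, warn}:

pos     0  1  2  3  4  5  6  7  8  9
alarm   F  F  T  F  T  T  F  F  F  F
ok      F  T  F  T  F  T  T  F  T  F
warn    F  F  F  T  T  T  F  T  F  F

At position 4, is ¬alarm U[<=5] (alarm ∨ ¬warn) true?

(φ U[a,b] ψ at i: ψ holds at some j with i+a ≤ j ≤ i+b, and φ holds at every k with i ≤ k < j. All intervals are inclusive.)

Need some j in [4,9] with (alarm ∨ ¬warn), and ¬alarm at every k in [4,j-1].
  j=4: (alarm ∨ ¬warn) holds; no prefix to check → satisfied.

True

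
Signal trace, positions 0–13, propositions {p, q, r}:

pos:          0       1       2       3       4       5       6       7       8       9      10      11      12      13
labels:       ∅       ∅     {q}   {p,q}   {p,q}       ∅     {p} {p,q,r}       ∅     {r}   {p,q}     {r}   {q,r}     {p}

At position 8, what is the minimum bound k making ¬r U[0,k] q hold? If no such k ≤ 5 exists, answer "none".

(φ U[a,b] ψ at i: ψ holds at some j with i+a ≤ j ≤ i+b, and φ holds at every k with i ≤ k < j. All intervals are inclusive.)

Need earliest j ≥ 8 with q, and ¬r at every k in [8,j-1].
  j=8: rhs fails.
  j=9: rhs fails.
  j=10: rhs holds but lhs fails at k=9.
  j=11: rhs fails.
  j=12: rhs holds but lhs fails at k=9.
  j=13: rhs fails.
No witness within the range → none.

none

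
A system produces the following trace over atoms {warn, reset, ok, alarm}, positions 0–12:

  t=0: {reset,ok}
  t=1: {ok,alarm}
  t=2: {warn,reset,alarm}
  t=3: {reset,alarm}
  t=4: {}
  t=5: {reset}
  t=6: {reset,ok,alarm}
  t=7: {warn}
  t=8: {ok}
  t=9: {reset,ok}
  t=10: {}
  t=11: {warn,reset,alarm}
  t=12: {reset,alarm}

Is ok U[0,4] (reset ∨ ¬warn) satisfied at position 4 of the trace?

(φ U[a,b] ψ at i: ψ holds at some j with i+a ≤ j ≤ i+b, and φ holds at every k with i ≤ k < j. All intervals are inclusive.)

Yes

Need some j in [4,8] with (reset ∨ ¬warn), and ok at every k in [4,j-1].
  j=4: (reset ∨ ¬warn) holds; no prefix to check → satisfied.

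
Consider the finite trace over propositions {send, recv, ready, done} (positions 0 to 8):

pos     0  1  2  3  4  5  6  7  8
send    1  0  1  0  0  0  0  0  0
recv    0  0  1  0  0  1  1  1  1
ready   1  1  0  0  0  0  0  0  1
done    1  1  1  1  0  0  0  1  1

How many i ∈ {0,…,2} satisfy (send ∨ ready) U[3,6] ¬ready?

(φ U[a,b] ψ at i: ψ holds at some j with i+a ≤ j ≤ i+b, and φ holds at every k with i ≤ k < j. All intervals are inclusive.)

1

Evaluate at each i in [0,2]:
  i=0: ✓ (rhs at j=3; lhs holds on [0,2])
  i=1: ✗ (lhs fails at k=3 before rhs at j=4)
  i=2: ✗ (lhs fails at k=3 before rhs at j=5)
Positions where it holds: {0} → 1.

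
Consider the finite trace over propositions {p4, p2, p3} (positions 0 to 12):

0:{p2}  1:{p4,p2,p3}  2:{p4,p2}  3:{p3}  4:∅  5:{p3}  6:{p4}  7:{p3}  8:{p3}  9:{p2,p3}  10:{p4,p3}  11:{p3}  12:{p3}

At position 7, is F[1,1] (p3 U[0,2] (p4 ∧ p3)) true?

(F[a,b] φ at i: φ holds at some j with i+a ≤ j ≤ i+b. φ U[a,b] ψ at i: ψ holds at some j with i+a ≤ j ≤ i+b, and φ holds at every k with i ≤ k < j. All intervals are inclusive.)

Yes

Check (p3 U[0,2] (p4 ∧ p3)) at each j in [8,8]:
  j=8: holds
Found at j=8 → formula holds.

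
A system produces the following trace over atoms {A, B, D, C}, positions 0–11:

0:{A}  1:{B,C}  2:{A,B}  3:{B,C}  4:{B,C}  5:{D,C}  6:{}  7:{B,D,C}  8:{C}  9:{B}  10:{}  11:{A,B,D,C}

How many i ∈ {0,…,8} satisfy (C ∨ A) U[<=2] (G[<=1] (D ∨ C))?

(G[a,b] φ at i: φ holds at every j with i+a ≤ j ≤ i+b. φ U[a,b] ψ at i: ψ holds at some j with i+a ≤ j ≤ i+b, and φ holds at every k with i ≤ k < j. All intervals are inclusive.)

5

Evaluate at each i in [0,8]:
  i=0: ✗ (no rhs in [0,2])
  i=1: ✓ (rhs at j=3; lhs holds on [1,2])
  i=2: ✓ (rhs at j=3; lhs holds on [2,2])
  i=3: ✓ (rhs at j=3)
  i=4: ✓ (rhs at j=4)
  i=5: ✗ (lhs fails at k=6 before rhs at j=7)
  i=6: ✗ (lhs fails at k=6 before rhs at j=7)
  i=7: ✓ (rhs at j=7)
  i=8: ✗ (no rhs in [8,10])
Positions where it holds: {1, 2, 3, 4, 7} → 5.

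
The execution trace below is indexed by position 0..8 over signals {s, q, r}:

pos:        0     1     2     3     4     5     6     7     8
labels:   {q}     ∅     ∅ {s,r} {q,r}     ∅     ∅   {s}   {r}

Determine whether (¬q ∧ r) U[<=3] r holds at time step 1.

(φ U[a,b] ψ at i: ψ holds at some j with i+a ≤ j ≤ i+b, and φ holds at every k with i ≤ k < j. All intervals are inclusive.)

Need some j in [1,4] with r, and (¬q ∧ r) at every k in [1,j-1].
  j=1: r false.
  j=2: r false.
  j=3: r holds, but (¬q ∧ r) fails at k=1 → not this j.
  j=4: r holds, but (¬q ∧ r) fails at k=1 → not this j.
No j in the window works → until fails.

Does not hold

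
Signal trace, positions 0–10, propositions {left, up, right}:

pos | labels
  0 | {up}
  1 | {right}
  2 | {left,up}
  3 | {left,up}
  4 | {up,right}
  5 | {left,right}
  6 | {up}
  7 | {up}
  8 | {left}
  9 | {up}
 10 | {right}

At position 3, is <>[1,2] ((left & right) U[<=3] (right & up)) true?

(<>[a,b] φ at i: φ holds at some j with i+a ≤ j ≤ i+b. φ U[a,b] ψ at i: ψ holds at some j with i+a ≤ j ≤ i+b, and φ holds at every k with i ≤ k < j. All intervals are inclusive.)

Check ((left & right) U[<=3] (right & up)) at each j in [4,5]:
  j=4: holds
  j=5: fails
Found at j=4 → formula holds.

True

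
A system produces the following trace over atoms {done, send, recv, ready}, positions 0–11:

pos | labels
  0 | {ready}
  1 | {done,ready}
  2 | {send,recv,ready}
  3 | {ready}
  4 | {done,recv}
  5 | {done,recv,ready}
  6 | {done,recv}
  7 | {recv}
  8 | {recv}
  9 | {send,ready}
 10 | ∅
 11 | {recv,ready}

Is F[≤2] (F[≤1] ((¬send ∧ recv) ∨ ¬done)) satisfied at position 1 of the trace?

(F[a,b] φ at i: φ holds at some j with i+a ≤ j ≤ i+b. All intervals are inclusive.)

Holds

Check F[≤1] ((¬send ∧ recv) ∨ ¬done) at each j in [1,3]:
  j=1: holds (witness at 2)
  j=2: holds (witness at 2)
  j=3: holds (witness at 3)
Found at j=1 → formula holds.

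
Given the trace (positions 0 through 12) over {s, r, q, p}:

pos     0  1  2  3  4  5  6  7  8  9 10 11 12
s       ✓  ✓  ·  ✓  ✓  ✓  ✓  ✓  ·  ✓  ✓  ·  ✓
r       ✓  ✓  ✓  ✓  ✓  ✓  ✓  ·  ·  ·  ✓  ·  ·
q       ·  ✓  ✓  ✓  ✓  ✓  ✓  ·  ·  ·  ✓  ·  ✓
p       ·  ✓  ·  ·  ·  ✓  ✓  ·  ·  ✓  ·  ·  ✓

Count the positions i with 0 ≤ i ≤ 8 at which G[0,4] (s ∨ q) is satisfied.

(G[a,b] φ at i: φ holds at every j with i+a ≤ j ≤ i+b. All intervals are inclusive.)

4

Evaluate at each i in [0,8]:
  i=0: ✓ (all of [0,4])
  i=1: ✓ (all of [1,5])
  i=2: ✓ (all of [2,6])
  i=3: ✓ (all of [3,7])
  i=4: ✗ (fails at j=8)
  i=5: ✗ (fails at j=8)
  i=6: ✗ (fails at j=8)
  i=7: ✗ (fails at j=8)
  i=8: ✗ (fails at j=8)
Positions where it holds: {0, 1, 2, 3} → 4.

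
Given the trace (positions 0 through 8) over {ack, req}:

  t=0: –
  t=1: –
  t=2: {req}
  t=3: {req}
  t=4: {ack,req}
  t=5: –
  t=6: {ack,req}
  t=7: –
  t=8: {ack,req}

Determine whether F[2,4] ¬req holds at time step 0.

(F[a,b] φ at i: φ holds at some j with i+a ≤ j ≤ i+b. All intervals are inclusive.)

Does not hold

Check ¬req at each j in [2,4]:
  j=2: false
  j=3: false
  j=4: false
No position in the window satisfies it → formula fails.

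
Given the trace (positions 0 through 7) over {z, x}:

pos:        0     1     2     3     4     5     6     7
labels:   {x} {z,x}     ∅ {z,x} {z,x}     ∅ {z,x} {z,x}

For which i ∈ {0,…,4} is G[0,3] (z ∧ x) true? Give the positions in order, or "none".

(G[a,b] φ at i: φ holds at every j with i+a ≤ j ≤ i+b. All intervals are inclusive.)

none

Evaluate at each i in [0,4]:
  i=0: ✗ (fails at j=0)
  i=1: ✗ (fails at j=2)
  i=2: ✗ (fails at j=2)
  i=3: ✗ (fails at j=5)
  i=4: ✗ (fails at j=5)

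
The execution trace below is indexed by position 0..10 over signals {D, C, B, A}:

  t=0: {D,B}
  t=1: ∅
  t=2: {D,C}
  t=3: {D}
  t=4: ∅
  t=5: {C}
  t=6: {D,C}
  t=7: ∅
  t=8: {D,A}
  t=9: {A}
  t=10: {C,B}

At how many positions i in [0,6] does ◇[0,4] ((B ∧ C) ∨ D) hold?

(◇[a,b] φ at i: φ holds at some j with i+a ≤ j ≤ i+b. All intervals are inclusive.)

Evaluate at each i in [0,6]:
  i=0: ✓ (witness j=0)
  i=1: ✓ (witness j=2)
  i=2: ✓ (witness j=2)
  i=3: ✓ (witness j=3)
  i=4: ✓ (witness j=6)
  i=5: ✓ (witness j=6)
  i=6: ✓ (witness j=6)
Positions where it holds: {0, 1, 2, 3, 4, 5, 6} → 7.

7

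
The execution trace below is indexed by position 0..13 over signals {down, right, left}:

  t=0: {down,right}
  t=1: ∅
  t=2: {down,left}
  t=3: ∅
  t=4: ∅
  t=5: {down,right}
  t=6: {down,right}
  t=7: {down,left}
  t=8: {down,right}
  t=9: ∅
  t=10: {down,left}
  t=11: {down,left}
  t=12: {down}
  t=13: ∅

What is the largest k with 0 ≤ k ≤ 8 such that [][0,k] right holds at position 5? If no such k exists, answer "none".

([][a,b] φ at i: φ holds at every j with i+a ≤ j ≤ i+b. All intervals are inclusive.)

right must hold from j=5 onward; find where it first fails.
  j=5: holds
  j=6: holds
  j=7: fails
Holds on [5,6], so largest k = 1.

1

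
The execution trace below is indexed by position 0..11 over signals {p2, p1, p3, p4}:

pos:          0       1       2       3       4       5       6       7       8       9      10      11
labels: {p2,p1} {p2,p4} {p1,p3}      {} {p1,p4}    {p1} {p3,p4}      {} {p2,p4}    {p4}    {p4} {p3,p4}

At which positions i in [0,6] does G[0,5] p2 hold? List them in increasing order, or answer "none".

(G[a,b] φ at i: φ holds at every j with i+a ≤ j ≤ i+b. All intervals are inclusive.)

none

Evaluate at each i in [0,6]:
  i=0: ✗ (fails at j=2)
  i=1: ✗ (fails at j=2)
  i=2: ✗ (fails at j=2)
  i=3: ✗ (fails at j=3)
  i=4: ✗ (fails at j=4)
  i=5: ✗ (fails at j=5)
  i=6: ✗ (fails at j=6)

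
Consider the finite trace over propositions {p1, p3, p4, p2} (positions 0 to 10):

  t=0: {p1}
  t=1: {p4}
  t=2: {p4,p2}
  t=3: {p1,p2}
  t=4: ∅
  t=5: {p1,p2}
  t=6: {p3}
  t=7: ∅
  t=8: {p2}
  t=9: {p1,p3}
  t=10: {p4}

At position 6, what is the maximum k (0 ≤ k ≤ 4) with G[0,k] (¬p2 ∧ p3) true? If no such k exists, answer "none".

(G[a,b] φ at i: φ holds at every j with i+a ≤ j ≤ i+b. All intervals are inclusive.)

(¬p2 ∧ p3) must hold from j=6 onward; find where it first fails.
  j=6: holds
  j=7: fails
Holds on [6,6], so largest k = 0.

0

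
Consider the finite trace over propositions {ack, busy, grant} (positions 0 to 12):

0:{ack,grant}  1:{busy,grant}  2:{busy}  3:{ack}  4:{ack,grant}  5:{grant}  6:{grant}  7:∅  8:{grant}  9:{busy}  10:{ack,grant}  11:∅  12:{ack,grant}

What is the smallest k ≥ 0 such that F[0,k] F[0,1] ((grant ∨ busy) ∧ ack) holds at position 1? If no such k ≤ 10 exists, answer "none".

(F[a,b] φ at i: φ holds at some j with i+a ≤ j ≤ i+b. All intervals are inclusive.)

2

Scan j = 1,2,… for F[0,1] ((grant ∨ busy) ∧ ack):
  j=1: fails
  j=2: fails
  j=3: holds
First hit at j=3, so smallest k = 3-1 = 2.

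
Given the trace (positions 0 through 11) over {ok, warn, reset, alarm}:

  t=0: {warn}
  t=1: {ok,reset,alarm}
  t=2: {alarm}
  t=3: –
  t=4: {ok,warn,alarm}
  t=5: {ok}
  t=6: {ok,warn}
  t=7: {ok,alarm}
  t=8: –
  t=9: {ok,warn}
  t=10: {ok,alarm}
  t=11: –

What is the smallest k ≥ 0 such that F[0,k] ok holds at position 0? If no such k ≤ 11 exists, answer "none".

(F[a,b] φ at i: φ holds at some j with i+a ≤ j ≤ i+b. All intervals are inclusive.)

1

Scan j = 0,1,… for ok:
  j=0: fails
  j=1: holds
First hit at j=1, so smallest k = 1-0 = 1.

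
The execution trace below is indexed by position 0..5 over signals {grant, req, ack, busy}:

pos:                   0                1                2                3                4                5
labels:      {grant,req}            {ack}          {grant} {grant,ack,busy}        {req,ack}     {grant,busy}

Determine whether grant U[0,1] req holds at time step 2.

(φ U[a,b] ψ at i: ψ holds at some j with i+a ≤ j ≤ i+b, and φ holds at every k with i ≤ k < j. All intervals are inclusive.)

Need some j in [2,3] with req, and grant at every k in [2,j-1].
  j=2: req false.
  j=3: req false.
No j in the window works → until fails.

False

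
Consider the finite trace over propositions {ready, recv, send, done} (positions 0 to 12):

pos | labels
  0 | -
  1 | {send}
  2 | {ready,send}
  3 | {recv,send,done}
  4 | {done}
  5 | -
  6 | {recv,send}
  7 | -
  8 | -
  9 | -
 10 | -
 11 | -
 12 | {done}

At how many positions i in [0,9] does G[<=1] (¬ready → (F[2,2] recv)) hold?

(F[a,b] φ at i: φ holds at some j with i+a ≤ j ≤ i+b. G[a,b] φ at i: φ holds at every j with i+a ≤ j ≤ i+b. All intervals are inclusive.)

1

Evaluate at each i in [0,9]:
  i=0: ✗ (fails at j=0)
  i=1: ✓ (all of [1,2])
  i=2: ✗ (fails at j=3)
  i=3: ✗ (fails at j=3)
  i=4: ✗ (fails at j=5)
  i=5: ✗ (fails at j=5)
  i=6: ✗ (fails at j=6)
  i=7: ✗ (fails at j=7)
  i=8: ✗ (fails at j=8)
  i=9: ✗ (fails at j=9)
Positions where it holds: {1} → 1.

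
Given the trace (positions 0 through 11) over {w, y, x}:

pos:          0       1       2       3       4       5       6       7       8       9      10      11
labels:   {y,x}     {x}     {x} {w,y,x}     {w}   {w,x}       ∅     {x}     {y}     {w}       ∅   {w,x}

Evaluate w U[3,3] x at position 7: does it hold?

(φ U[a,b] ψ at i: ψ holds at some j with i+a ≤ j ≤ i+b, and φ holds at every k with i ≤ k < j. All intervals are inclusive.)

No

Need some j in [10,10] with x, and w at every k in [7,j-1].
  j=10: x false.
No j in the window works → until fails.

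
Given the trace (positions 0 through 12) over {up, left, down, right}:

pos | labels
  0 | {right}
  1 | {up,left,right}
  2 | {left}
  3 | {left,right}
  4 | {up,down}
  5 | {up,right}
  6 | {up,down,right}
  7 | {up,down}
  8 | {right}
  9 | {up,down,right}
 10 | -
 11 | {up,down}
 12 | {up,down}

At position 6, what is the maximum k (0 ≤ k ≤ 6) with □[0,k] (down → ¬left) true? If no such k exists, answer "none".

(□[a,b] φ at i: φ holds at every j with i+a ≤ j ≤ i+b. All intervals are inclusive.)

(down → ¬left) must hold from j=6 onward; find where it first fails.
  j=6: holds
  j=7: holds
  j=8: holds
  j=9: holds
  j=10: holds
  j=11: holds
  j=12: holds
Holds through j=12; largest k = 6.

6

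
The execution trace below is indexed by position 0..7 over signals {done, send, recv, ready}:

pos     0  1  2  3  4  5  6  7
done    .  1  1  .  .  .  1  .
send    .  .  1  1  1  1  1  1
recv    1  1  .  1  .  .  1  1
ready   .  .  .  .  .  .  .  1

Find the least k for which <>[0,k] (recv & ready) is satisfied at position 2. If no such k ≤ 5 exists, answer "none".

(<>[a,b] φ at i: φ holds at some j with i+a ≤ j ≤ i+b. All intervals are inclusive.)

Scan j = 2,3,… for (recv & ready):
  j=2: fails
  j=3: fails
  j=4: fails
  j=5: fails
  j=6: fails
  j=7: holds
First hit at j=7, so smallest k = 7-2 = 5.

5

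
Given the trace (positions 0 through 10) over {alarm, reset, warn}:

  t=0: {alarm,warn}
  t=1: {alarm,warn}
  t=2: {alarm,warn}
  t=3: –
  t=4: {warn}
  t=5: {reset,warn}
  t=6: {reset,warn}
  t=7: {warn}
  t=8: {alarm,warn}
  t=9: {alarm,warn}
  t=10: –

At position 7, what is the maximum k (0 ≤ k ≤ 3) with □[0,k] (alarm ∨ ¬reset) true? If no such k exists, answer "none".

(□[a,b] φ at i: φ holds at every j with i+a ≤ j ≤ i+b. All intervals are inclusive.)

(alarm ∨ ¬reset) must hold from j=7 onward; find where it first fails.
  j=7: holds
  j=8: holds
  j=9: holds
  j=10: holds
Holds through j=10; largest k = 3.

3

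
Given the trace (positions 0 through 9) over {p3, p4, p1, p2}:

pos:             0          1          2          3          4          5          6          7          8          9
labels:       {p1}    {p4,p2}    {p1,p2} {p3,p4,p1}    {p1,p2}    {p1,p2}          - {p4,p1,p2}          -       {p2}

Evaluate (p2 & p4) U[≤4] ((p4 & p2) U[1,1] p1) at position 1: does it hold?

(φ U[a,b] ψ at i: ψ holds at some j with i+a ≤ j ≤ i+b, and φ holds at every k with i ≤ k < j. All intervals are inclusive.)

Yes

Need some j in [1,5] with ((p4 & p2) U[1,1] p1), and (p2 & p4) at every k in [1,j-1].
  j=1: ((p4 & p2) U[1,1] p1) holds; no prefix to check → satisfied.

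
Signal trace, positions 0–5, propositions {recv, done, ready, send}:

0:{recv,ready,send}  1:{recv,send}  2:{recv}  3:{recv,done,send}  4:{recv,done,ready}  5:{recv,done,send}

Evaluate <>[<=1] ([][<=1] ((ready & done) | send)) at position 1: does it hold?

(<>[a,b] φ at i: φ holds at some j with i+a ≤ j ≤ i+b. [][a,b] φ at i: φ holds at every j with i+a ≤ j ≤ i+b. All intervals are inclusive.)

Check [][<=1] ((ready & done) | send) at each j in [1,2]:
  j=1: fails at 2
  j=2: fails at 2
No position in the window satisfies it → formula fails.

False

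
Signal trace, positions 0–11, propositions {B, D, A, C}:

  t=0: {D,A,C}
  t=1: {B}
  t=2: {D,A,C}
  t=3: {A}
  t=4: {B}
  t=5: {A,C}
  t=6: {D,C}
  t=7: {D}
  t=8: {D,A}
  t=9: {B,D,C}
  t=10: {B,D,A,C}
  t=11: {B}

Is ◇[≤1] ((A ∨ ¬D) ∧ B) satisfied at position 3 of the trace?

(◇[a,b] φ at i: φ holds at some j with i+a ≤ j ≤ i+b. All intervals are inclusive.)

Holds

Check ((A ∨ ¬D) ∧ B) at each j in [3,4]:
  j=3: false
  j=4: true
Found at j=4 → formula holds.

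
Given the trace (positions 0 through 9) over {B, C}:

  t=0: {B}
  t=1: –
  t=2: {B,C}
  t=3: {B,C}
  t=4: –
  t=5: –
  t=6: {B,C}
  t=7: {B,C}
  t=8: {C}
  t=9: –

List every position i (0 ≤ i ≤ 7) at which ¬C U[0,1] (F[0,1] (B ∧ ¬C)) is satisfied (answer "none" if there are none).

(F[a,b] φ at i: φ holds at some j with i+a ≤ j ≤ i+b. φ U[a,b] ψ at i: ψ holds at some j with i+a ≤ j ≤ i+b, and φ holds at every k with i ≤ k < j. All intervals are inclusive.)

0

Evaluate at each i in [0,7]:
  i=0: ✓ (rhs at j=0)
  i=1: ✗ (no rhs in [1,2])
  i=2: ✗ (no rhs in [2,3])
  i=3: ✗ (no rhs in [3,4])
  i=4: ✗ (no rhs in [4,5])
  i=5: ✗ (no rhs in [5,6])
  i=6: ✗ (no rhs in [6,7])
  i=7: ✗ (no rhs in [7,8])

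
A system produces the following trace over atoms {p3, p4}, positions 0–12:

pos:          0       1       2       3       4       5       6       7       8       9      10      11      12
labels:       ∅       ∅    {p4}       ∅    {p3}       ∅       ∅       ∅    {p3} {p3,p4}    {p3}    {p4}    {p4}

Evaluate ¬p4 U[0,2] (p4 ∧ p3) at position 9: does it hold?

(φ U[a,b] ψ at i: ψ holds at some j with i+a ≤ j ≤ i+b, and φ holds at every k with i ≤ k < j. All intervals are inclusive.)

Need some j in [9,11] with (p4 ∧ p3), and ¬p4 at every k in [9,j-1].
  j=9: (p4 ∧ p3) holds; no prefix to check → satisfied.

Yes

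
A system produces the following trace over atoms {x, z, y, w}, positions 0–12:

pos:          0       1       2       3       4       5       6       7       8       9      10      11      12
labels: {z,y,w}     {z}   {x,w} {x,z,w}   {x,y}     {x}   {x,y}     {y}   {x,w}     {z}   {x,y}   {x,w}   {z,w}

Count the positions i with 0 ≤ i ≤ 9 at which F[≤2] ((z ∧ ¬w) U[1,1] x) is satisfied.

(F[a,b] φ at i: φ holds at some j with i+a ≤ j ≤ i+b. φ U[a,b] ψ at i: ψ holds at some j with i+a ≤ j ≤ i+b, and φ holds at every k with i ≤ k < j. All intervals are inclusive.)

Evaluate at each i in [0,9]:
  i=0: ✓ (witness j=1)
  i=1: ✓ (witness j=1)
  i=2: ✗ (none in [2,4])
  i=3: ✗ (none in [3,5])
  i=4: ✗ (none in [4,6])
  i=5: ✗ (none in [5,7])
  i=6: ✗ (none in [6,8])
  i=7: ✓ (witness j=9)
  i=8: ✓ (witness j=9)
  i=9: ✓ (witness j=9)
Positions where it holds: {0, 1, 7, 8, 9} → 5.

5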